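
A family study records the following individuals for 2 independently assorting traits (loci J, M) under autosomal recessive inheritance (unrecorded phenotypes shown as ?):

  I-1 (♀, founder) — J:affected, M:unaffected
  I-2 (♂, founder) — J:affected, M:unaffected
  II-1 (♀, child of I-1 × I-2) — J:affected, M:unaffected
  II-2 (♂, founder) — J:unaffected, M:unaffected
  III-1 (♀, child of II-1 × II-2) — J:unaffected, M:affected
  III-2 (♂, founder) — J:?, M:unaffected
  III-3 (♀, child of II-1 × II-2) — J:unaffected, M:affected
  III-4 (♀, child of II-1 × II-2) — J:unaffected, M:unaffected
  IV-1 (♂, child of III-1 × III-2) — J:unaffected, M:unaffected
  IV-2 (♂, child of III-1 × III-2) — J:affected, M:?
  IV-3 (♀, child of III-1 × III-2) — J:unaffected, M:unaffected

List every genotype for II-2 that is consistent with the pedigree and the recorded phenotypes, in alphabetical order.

J/I-1 aff ·: jj
J/I-2 aff ·: jj
J/II-1 aff I-1×I-2: jj
J/II-2 un ·: JJ|Jj
J/III-1 un II-1×II-2: Jj
J/III-2 ? ·: Jj|jj
J/III-3 un II-1×II-2: Jj
J/III-4 un II-1×II-2: Jj
J/IV-1 un III-1×III-2: JJ|Jj
J/IV-2 aff III-1×III-2: jj
J/IV-3 un III-1×III-2: JJ|Jj
⇒ J over [I-1,I-2,II-1,II-2,III-1,III-2,III-3,III-4,IV-1,IV-2,IV-3]: 10 consistent
M/I-1 un ·: MM|Mm
M/I-2 un ·: MM|Mm
M/II-1 un I-1×I-2: Mm
M/II-2 un ·: Mm
M/III-1 aff II-1×II-2: mm
M/III-2 un ·: MM|Mm
M/III-3 aff II-1×II-2: mm
M/III-4 un II-1×II-2: MM|Mm
M/IV-1 un III-1×III-2: Mm
M/IV-2 ? III-1×III-2: Mm|mm
M/IV-3 un III-1×III-2: Mm
⇒ M over [I-1,I-2,II-1,II-2,III-1,III-2,III-3,III-4,IV-1,IV-2,IV-3]: 18 consistent

II-2 ∈ {JJ Mm, Jj Mm}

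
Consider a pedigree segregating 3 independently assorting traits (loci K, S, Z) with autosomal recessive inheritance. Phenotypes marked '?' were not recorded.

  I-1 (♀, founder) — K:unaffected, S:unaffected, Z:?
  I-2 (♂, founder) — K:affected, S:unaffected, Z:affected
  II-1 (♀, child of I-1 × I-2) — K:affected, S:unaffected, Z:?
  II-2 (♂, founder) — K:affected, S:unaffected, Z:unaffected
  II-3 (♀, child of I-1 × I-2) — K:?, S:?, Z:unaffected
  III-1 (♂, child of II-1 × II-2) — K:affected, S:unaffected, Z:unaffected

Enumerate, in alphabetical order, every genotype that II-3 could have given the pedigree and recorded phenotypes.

II-3 ∈ {Kk SS Zz, Kk Ss Zz, Kk ss Zz, kk SS Zz, kk Ss Zz, kk ss Zz}

K/I-1 un ·: Kk
K/I-2 aff ·: kk
K/II-1 aff I-1×I-2: kk
K/II-2 aff ·: kk
K/II-3 ? I-1×I-2: Kk|kk
K/III-1 aff II-1×II-2: kk
⇒ K over [I-1,I-2,II-1,II-2,II-3,III-1]: 2 consistent
S/I-1 un ·: SS|Ss
S/I-2 un ·: SS|Ss
S/II-1 un I-1×I-2: SS|Ss
S/II-2 un ·: SS|Ss
S/II-3 ? I-1×I-2: SS|Ss|ss
S/III-1 un II-1×II-2: SS|Ss
⇒ S over [I-1,I-2,II-1,II-2,II-3,III-1]: 52 consistent
Z/I-1 ? ·: ZZ|Zz
Z/I-2 aff ·: zz
Z/II-1 ? I-1×I-2: Zz|zz
Z/II-2 un ·: ZZ|Zz
Z/II-3 un I-1×I-2: Zz
Z/III-1 un II-1×II-2: ZZ|Zz
⇒ Z over [I-1,I-2,II-1,II-2,II-3,III-1]: 10 consistent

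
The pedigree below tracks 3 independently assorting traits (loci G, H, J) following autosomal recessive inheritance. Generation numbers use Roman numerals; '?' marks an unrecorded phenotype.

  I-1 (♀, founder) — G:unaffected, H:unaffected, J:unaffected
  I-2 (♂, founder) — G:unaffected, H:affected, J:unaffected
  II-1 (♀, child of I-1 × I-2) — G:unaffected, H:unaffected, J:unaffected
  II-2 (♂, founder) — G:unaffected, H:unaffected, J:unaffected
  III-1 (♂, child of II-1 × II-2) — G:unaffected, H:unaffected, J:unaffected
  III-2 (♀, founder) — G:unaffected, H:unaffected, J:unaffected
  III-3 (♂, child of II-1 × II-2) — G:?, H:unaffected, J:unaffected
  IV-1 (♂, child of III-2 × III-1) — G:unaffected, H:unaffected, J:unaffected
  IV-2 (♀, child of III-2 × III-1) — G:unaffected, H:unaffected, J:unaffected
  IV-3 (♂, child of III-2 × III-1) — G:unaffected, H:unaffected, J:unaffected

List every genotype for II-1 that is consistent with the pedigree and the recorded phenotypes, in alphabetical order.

II-1 ∈ {GG Hh JJ, GG Hh Jj, Gg Hh JJ, Gg Hh Jj}

G/I-1 un ·: GG|Gg
G/I-2 un ·: GG|Gg
G/II-1 un I-1×I-2: GG|Gg
G/II-2 un ·: GG|Gg
G/III-1 un II-1×II-2: GG|Gg
G/III-2 un ·: GG|Gg
G/III-3 ? II-1×II-2: GG|Gg|gg
G/IV-1 un III-2×III-1: GG|Gg
G/IV-2 un III-2×III-1: GG|Gg
G/IV-3 un III-2×III-1: GG|Gg
⇒ G over [I-1,I-2,II-1,II-2,III-1,III-2,III-3,IV-1,IV-2,IV-3]: 611 consistent
H/I-1 un ·: HH|Hh
H/I-2 aff ·: hh
H/II-1 un I-1×I-2: Hh
H/II-2 un ·: HH|Hh
H/III-1 un II-1×II-2: HH|Hh
H/III-2 un ·: HH|Hh
H/III-3 un II-1×II-2: HH|Hh
H/IV-1 un III-2×III-1: HH|Hh
H/IV-2 un III-2×III-1: HH|Hh
H/IV-3 un III-2×III-1: HH|Hh
⇒ H over [I-1,I-2,II-1,II-2,III-1,III-2,III-3,IV-1,IV-2,IV-3]: 200 consistent
J/I-1 un ·: JJ|Jj
J/I-2 un ·: JJ|Jj
J/II-1 un I-1×I-2: JJ|Jj
J/II-2 un ·: JJ|Jj
J/III-1 un II-1×II-2: JJ|Jj
J/III-2 un ·: JJ|Jj
J/III-3 un II-1×II-2: JJ|Jj
J/IV-1 un III-2×III-1: JJ|Jj
J/IV-2 un III-2×III-1: JJ|Jj
J/IV-3 un III-2×III-1: JJ|Jj
⇒ J over [I-1,I-2,II-1,II-2,III-1,III-2,III-3,IV-1,IV-2,IV-3]: 536 consistent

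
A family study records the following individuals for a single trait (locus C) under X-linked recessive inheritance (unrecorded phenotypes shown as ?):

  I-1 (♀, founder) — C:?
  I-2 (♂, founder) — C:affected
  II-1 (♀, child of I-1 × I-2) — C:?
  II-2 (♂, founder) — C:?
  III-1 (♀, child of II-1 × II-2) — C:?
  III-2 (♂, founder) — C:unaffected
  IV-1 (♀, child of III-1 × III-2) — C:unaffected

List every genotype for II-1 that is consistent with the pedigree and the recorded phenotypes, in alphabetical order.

II-1 ∈ {X^CX^c, X^cX^c}

C/I-1 ? ·: X^CX^C|X^CX^c|X^cX^c
C/I-2 aff ·: X^cY
C/II-1 ? I-1×I-2: X^CX^c|X^cX^c
C/II-2 ? ·: X^CY|X^cY
C/III-1 ? II-1×II-2: X^CX^C|X^CX^c|X^cX^c
C/III-2 un ·: X^CY
C/IV-1 un III-1×III-2: X^CX^C|X^CX^c
⇒ C over [I-1,I-2,II-1,II-2,III-1,III-2,IV-1]: 18 consistent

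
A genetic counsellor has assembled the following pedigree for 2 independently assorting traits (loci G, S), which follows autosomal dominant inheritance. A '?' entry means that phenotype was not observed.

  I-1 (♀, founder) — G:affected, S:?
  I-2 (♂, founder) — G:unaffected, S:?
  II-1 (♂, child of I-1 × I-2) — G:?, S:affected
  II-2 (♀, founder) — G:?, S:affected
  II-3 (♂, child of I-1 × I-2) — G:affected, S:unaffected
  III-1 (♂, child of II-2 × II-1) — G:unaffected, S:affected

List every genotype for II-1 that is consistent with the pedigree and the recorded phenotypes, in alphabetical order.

G/I-1 aff ·: Gg|GG
G/I-2 un ·: gg
G/II-1 ? I-1×I-2: gg|Gg
G/II-2 ? ·: gg|Gg
G/II-3 aff I-1×I-2: Gg
G/III-1 un II-2×II-1: gg
⇒ G over [I-1,I-2,II-1,II-2,II-3,III-1]: 6 consistent
S/I-1 ? ·: ss|Ss
S/I-2 ? ·: ss|Ss
S/II-1 aff I-1×I-2: Ss|SS
S/II-2 aff ·: Ss|SS
S/II-3 un I-1×I-2: ss
S/III-1 aff II-2×II-1: Ss|SS
⇒ S over [I-1,I-2,II-1,II-2,II-3,III-1]: 15 consistent

II-1 ∈ {Gg SS, Gg Ss, gg SS, gg Ss}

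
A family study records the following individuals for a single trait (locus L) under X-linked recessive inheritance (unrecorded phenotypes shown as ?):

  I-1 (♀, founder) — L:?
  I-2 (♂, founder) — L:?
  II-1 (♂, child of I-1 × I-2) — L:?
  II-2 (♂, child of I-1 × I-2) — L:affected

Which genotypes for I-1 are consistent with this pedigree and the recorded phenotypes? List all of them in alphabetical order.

I-1 ∈ {X^LX^l, X^lX^l}

L/I-1 ? ·: X^LX^l|X^lX^l
L/I-2 ? ·: X^LY|X^lY
L/II-1 ? I-1×I-2: X^LY|X^lY
L/II-2 aff I-1×I-2: X^lY
⇒ L over [I-1,I-2,II-1,II-2]: 6 consistent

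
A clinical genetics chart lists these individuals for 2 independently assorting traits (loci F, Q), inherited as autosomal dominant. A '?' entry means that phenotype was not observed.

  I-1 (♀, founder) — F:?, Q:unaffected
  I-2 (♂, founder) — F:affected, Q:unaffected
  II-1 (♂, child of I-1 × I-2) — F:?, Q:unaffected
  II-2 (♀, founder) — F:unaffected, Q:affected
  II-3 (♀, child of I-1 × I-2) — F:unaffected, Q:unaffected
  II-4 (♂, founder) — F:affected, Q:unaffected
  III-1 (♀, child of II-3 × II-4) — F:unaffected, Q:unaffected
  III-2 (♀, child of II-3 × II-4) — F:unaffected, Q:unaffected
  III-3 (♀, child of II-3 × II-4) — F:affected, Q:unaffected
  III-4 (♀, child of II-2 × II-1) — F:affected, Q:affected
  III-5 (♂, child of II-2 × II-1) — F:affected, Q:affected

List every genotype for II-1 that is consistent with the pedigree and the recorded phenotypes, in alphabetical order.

II-1 ∈ {FF qq, Ff qq}

F/I-1 ? ·: ff|Ff
F/I-2 aff ·: Ff
F/II-1 ? I-1×I-2: Ff|FF
F/II-2 un ·: ff
F/II-3 un I-1×I-2: ff
F/II-4 aff ·: Ff
F/III-1 un II-3×II-4: ff
F/III-2 un II-3×II-4: ff
F/III-3 aff II-3×II-4: Ff
F/III-4 aff II-2×II-1: Ff
F/III-5 aff II-2×II-1: Ff
⇒ F over [I-1,I-2,II-1,II-2,II-3,II-4,III-1,III-2,III-3,III-4,III-5]: 3 consistent
Q/I-1 un ·: qq
Q/I-2 un ·: qq
Q/II-1 un I-1×I-2: qq
Q/II-2 aff ·: Qq|QQ
Q/II-3 un I-1×I-2: qq
Q/II-4 un ·: qq
Q/III-1 un II-3×II-4: qq
Q/III-2 un II-3×II-4: qq
Q/III-3 un II-3×II-4: qq
Q/III-4 aff II-2×II-1: Qq
Q/III-5 aff II-2×II-1: Qq
⇒ Q over [I-1,I-2,II-1,II-2,II-3,II-4,III-1,III-2,III-3,III-4,III-5]: 2 consistent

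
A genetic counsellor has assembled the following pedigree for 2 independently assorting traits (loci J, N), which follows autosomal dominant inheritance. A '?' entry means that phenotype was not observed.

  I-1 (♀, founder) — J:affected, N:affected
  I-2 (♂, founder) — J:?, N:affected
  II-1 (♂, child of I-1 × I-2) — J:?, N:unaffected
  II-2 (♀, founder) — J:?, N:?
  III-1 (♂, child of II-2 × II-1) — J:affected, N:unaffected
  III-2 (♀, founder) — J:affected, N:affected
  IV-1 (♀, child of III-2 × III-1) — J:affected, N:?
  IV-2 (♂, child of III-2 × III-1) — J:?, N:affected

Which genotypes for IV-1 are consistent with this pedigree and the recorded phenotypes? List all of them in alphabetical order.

IV-1 ∈ {JJ Nn, JJ nn, Jj Nn, Jj nn}

J/I-1 aff ·: Jj|JJ
J/I-2 ? ·: jj|Jj|JJ
J/II-1 ? I-1×I-2: jj|Jj|JJ
J/II-2 ? ·: jj|Jj|JJ
J/III-1 aff II-2×II-1: Jj|JJ
J/III-2 aff ·: Jj|JJ
J/IV-1 aff III-2×III-1: Jj|JJ
J/IV-2 ? III-2×III-1: jj|Jj|JJ
⇒ J over [I-1,I-2,II-1,II-2,III-1,III-2,IV-1,IV-2]: 360 consistent
N/I-1 aff ·: Nn
N/I-2 aff ·: Nn
N/II-1 un I-1×I-2: nn
N/II-2 ? ·: nn|Nn
N/III-1 un II-2×II-1: nn
N/III-2 aff ·: Nn|NN
N/IV-1 ? III-2×III-1: nn|Nn
N/IV-2 aff III-2×III-1: Nn
⇒ N over [I-1,I-2,II-1,II-2,III-1,III-2,IV-1,IV-2]: 6 consistent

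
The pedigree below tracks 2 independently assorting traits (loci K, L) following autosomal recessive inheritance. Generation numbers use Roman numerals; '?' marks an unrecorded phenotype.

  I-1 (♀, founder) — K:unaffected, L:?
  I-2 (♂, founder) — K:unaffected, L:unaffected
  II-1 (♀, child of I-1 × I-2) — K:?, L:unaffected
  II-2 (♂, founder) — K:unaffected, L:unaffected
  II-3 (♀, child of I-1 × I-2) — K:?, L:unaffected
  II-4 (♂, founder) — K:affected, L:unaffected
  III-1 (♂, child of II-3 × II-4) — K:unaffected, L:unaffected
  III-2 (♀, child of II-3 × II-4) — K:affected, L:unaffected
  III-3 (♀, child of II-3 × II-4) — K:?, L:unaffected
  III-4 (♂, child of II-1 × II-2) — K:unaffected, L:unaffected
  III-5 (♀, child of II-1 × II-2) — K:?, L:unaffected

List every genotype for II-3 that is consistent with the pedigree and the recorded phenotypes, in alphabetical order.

K/I-1 un ·: KK|Kk
K/I-2 un ·: KK|Kk
K/II-1 ? I-1×I-2: KK|Kk|kk
K/II-2 un ·: KK|Kk
K/II-3 ? I-1×I-2: Kk
K/II-4 aff ·: kk
K/III-1 un II-3×II-4: Kk
K/III-2 aff II-3×II-4: kk
K/III-3 ? II-3×II-4: Kk|kk
K/III-4 un II-1×II-2: KK|Kk
K/III-5 ? II-1×II-2: KK|Kk|kk
⇒ K over [I-1,I-2,II-1,II-2,II-3,II-4,III-1,III-2,III-3,III-4,III-5]: 96 consistent
L/I-1 ? ·: LL|Ll|ll
L/I-2 un ·: LL|Ll
L/II-1 un I-1×I-2: LL|Ll
L/II-2 un ·: LL|Ll
L/II-3 un I-1×I-2: LL|Ll
L/II-4 un ·: LL|Ll
L/III-1 un II-3×II-4: LL|Ll
L/III-2 un II-3×II-4: LL|Ll
L/III-3 un II-3×II-4: LL|Ll
L/III-4 un II-1×II-2: LL|Ll
L/III-5 un II-1×II-2: LL|Ll
⇒ L over [I-1,I-2,II-1,II-2,II-3,II-4,III-1,III-2,III-3,III-4,III-5]: 1276 consistent

II-3 ∈ {Kk LL, Kk Ll}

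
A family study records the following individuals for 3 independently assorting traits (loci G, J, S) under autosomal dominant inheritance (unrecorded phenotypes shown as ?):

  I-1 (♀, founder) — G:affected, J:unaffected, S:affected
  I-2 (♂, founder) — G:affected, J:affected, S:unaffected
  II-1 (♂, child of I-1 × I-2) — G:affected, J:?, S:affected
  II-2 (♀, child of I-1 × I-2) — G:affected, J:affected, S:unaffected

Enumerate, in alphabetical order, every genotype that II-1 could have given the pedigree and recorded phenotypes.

II-1 ∈ {GG Jj Ss, GG jj Ss, Gg Jj Ss, Gg jj Ss}

G/I-1 aff ·: Gg|GG
G/I-2 aff ·: Gg|GG
G/II-1 aff I-1×I-2: Gg|GG
G/II-2 aff I-1×I-2: Gg|GG
⇒ G over [I-1,I-2,II-1,II-2]: 13 consistent
J/I-1 un ·: jj
J/I-2 aff ·: Jj|JJ
J/II-1 ? I-1×I-2: jj|Jj
J/II-2 aff I-1×I-2: Jj
⇒ J over [I-1,I-2,II-1,II-2]: 3 consistent
S/I-1 aff ·: Ss
S/I-2 un ·: ss
S/II-1 aff I-1×I-2: Ss
S/II-2 un I-1×I-2: ss
⇒ S over [I-1,I-2,II-1,II-2]: 1 consistent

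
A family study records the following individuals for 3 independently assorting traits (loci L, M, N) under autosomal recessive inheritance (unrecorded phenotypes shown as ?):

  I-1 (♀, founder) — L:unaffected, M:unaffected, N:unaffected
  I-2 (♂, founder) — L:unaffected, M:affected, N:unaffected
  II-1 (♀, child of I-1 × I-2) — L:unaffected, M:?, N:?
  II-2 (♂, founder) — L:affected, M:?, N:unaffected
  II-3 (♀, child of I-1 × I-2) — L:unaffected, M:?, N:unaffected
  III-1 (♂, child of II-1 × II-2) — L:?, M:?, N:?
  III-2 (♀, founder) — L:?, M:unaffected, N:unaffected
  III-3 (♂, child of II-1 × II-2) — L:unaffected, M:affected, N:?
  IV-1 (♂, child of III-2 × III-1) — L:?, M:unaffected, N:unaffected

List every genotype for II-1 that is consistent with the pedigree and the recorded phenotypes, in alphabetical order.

L/I-1 un ·: LL|Ll
L/I-2 un ·: LL|Ll
L/II-1 un I-1×I-2: LL|Ll
L/II-2 aff ·: ll
L/II-3 un I-1×I-2: LL|Ll
L/III-1 ? II-1×II-2: Ll|ll
L/III-2 ? ·: LL|Ll|ll
L/III-3 un II-1×II-2: Ll
L/IV-1 ? III-2×III-1: LL|Ll|ll
⇒ L over [I-1,I-2,II-1,II-2,II-3,III-1,III-2,III-3,IV-1]: 115 consistent
M/I-1 un ·: MM|Mm
M/I-2 aff ·: mm
M/II-1 ? I-1×I-2: Mm|mm
M/II-2 ? ·: Mm|mm
M/II-3 ? I-1×I-2: Mm|mm
M/III-1 ? II-1×II-2: MM|Mm|mm
M/III-2 un ·: MM|Mm
M/III-3 aff II-1×II-2: mm
M/IV-1 un III-2×III-1: MM|Mm
⇒ M over [I-1,I-2,II-1,II-2,II-3,III-1,III-2,III-3,IV-1]: 61 consistent
N/I-1 un ·: NN|Nn
N/I-2 un ·: NN|Nn
N/II-1 ? I-1×I-2: NN|Nn|nn
N/II-2 un ·: NN|Nn
N/II-3 un I-1×I-2: NN|Nn
N/III-1 ? II-1×II-2: NN|Nn|nn
N/III-2 un ·: NN|Nn
N/III-3 ? II-1×II-2: NN|Nn|nn
N/IV-1 un III-2×III-1: NN|Nn
⇒ N over [I-1,I-2,II-1,II-2,II-3,III-1,III-2,III-3,IV-1]: 397 consistent

II-1 ∈ {LL Mm NN, LL Mm Nn, LL Mm nn, LL mm NN, LL mm Nn, LL mm nn, Ll Mm NN, Ll Mm Nn, Ll Mm nn, Ll mm NN, Ll mm Nn, Ll mm nn}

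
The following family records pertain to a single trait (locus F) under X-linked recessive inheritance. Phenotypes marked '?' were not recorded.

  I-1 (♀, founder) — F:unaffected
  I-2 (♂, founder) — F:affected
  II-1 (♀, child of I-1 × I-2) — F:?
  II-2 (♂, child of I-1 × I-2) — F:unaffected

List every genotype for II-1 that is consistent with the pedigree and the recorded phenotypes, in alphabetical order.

II-1 ∈ {X^FX^f, X^fX^f}

F/I-1 un ·: X^FX^F|X^FX^f
F/I-2 aff ·: X^fY
F/II-1 ? I-1×I-2: X^FX^f|X^fX^f
F/II-2 un I-1×I-2: X^FY
⇒ F over [I-1,I-2,II-1,II-2]: 3 consistent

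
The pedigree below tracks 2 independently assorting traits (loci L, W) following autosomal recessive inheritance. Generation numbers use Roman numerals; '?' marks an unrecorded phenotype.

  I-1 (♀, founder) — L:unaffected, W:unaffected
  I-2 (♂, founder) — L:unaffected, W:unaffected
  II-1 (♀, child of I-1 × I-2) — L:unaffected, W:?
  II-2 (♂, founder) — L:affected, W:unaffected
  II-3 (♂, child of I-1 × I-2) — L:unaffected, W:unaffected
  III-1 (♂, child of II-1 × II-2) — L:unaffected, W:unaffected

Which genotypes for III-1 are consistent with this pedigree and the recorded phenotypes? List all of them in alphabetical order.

III-1 ∈ {Ll WW, Ll Ww}

L/I-1 un ·: LL|Ll
L/I-2 un ·: LL|Ll
L/II-1 un I-1×I-2: LL|Ll
L/II-2 aff ·: ll
L/II-3 un I-1×I-2: LL|Ll
L/III-1 un II-1×II-2: Ll
⇒ L over [I-1,I-2,II-1,II-2,II-3,III-1]: 13 consistent
W/I-1 un ·: WW|Ww
W/I-2 un ·: WW|Ww
W/II-1 ? I-1×I-2: WW|Ww|ww
W/II-2 un ·: WW|Ww
W/II-3 un I-1×I-2: WW|Ww
W/III-1 un II-1×II-2: WW|Ww
⇒ W over [I-1,I-2,II-1,II-2,II-3,III-1]: 49 consistent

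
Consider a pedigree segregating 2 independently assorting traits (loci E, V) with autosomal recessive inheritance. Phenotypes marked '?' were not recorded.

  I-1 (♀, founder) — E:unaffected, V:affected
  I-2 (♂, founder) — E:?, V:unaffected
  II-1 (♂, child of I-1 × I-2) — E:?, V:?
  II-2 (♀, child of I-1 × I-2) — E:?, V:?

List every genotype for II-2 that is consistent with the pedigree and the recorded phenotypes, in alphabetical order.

II-2 ∈ {EE Vv, EE vv, Ee Vv, Ee vv, ee Vv, ee vv}

E/I-1 un ·: EE|Ee
E/I-2 ? ·: EE|Ee|ee
E/II-1 ? I-1×I-2: EE|Ee|ee
E/II-2 ? I-1×I-2: EE|Ee|ee
⇒ E over [I-1,I-2,II-1,II-2]: 23 consistent
V/I-1 aff ·: vv
V/I-2 un ·: VV|Vv
V/II-1 ? I-1×I-2: Vv|vv
V/II-2 ? I-1×I-2: Vv|vv
⇒ V over [I-1,I-2,II-1,II-2]: 5 consistent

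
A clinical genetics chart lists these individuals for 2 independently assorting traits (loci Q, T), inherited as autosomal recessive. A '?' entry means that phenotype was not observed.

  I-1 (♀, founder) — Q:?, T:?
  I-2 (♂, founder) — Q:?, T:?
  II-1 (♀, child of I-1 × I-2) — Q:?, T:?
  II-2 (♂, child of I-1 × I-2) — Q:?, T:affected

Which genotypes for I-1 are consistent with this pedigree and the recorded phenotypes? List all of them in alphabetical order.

Q/I-1 ? ·: QQ|Qq|qq
Q/I-2 ? ·: QQ|Qq|qq
Q/II-1 ? I-1×I-2: QQ|Qq|qq
Q/II-2 ? I-1×I-2: QQ|Qq|qq
⇒ Q over [I-1,I-2,II-1,II-2]: 29 consistent
T/I-1 ? ·: Tt|tt
T/I-2 ? ·: Tt|tt
T/II-1 ? I-1×I-2: TT|Tt|tt
T/II-2 aff I-1×I-2: tt
⇒ T over [I-1,I-2,II-1,II-2]: 8 consistent

I-1 ∈ {QQ Tt, QQ tt, Qq Tt, Qq tt, qq Tt, qq tt}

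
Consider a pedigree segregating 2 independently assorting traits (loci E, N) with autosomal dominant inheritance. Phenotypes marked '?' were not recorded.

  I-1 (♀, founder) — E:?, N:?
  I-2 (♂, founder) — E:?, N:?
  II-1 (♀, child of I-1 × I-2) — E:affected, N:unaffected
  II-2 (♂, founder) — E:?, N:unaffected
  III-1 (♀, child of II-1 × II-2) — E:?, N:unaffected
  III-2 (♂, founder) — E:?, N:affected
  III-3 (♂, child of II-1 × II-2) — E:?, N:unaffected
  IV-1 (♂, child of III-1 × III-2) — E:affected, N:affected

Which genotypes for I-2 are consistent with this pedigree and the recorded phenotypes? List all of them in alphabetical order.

I-2 ∈ {EE Nn, EE nn, Ee Nn, Ee nn, ee Nn, ee nn}

E/I-1 ? ·: ee|Ee|EE
E/I-2 ? ·: ee|Ee|EE
E/II-1 aff I-1×I-2: Ee|EE
E/II-2 ? ·: ee|Ee|EE
E/III-1 ? II-1×II-2: ee|Ee|EE
E/III-2 ? ·: ee|Ee|EE
E/III-3 ? II-1×II-2: ee|Ee|EE
E/IV-1 aff III-1×III-2: Ee|EE
⇒ E over [I-1,I-2,II-1,II-2,III-1,III-2,III-3,IV-1]: 563 consistent
N/I-1 ? ·: nn|Nn
N/I-2 ? ·: nn|Nn
N/II-1 un I-1×I-2: nn
N/II-2 un ·: nn
N/III-1 un II-1×II-2: nn
N/III-2 aff ·: Nn|NN
N/III-3 un II-1×II-2: nn
N/IV-1 aff III-1×III-2: Nn
⇒ N over [I-1,I-2,II-1,II-2,III-1,III-2,III-3,IV-1]: 8 consistent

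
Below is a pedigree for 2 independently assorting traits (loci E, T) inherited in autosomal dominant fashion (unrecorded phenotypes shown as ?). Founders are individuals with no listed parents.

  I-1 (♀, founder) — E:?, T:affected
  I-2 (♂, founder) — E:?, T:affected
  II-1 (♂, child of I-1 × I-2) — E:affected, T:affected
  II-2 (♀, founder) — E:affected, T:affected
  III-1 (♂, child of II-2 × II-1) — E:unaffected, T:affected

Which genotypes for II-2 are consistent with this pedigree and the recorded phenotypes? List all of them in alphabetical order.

E/I-1 ? ·: ee|Ee|EE
E/I-2 ? ·: ee|Ee|EE
E/II-1 aff I-1×I-2: Ee
E/II-2 aff ·: Ee
E/III-1 un II-2×II-1: ee
⇒ E over [I-1,I-2,II-1,II-2,III-1]: 7 consistent
T/I-1 aff ·: Tt|TT
T/I-2 aff ·: Tt|TT
T/II-1 aff I-1×I-2: Tt|TT
T/II-2 aff ·: Tt|TT
T/III-1 aff II-2×II-1: Tt|TT
⇒ T over [I-1,I-2,II-1,II-2,III-1]: 24 consistent

II-2 ∈ {Ee TT, Ee Tt}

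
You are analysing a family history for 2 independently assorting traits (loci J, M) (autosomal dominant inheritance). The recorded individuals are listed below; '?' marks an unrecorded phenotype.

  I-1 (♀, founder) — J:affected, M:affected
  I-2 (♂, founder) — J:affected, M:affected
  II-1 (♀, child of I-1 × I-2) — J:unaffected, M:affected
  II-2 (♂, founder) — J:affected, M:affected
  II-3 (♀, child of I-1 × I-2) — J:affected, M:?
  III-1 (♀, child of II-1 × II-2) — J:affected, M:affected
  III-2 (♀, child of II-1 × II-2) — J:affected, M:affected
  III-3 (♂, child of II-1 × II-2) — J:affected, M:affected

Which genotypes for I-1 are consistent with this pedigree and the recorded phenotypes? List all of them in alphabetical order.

I-1 ∈ {Jj MM, Jj Mm}

J/I-1 aff ·: Jj
J/I-2 aff ·: Jj
J/II-1 un I-1×I-2: jj
J/II-2 aff ·: Jj|JJ
J/II-3 aff I-1×I-2: Jj|JJ
J/III-1 aff II-1×II-2: Jj
J/III-2 aff II-1×II-2: Jj
J/III-3 aff II-1×II-2: Jj
⇒ J over [I-1,I-2,II-1,II-2,II-3,III-1,III-2,III-3]: 4 consistent
M/I-1 aff ·: Mm|MM
M/I-2 aff ·: Mm|MM
M/II-1 aff I-1×I-2: Mm|MM
M/II-2 aff ·: Mm|MM
M/II-3 ? I-1×I-2: mm|Mm|MM
M/III-1 aff II-1×II-2: Mm|MM
M/III-2 aff II-1×II-2: Mm|MM
M/III-3 aff II-1×II-2: Mm|MM
⇒ M over [I-1,I-2,II-1,II-2,II-3,III-1,III-2,III-3]: 184 consistent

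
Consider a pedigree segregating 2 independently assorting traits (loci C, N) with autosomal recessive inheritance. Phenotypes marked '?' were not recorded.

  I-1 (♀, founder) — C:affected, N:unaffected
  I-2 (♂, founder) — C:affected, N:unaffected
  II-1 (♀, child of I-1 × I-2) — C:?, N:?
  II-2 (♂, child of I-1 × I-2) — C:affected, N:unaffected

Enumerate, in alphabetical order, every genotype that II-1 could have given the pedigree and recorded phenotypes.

II-1 ∈ {cc NN, cc Nn, cc nn}

C/I-1 aff ·: cc
C/I-2 aff ·: cc
C/II-1 ? I-1×I-2: cc
C/II-2 aff I-1×I-2: cc
⇒ C over [I-1,I-2,II-1,II-2]: 1 consistent
N/I-1 un ·: NN|Nn
N/I-2 un ·: NN|Nn
N/II-1 ? I-1×I-2: NN|Nn|nn
N/II-2 un I-1×I-2: NN|Nn
⇒ N over [I-1,I-2,II-1,II-2]: 15 consistent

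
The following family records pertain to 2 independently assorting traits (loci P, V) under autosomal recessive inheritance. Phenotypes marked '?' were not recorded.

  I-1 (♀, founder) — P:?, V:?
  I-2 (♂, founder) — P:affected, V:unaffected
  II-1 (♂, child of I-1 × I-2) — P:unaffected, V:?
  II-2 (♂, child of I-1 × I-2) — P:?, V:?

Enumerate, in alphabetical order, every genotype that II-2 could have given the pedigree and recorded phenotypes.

II-2 ∈ {Pp VV, Pp Vv, Pp vv, pp VV, pp Vv, pp vv}

P/I-1 ? ·: PP|Pp
P/I-2 aff ·: pp
P/II-1 un I-1×I-2: Pp
P/II-2 ? I-1×I-2: Pp|pp
⇒ P over [I-1,I-2,II-1,II-2]: 3 consistent
V/I-1 ? ·: VV|Vv|vv
V/I-2 un ·: VV|Vv
V/II-1 ? I-1×I-2: VV|Vv|vv
V/II-2 ? I-1×I-2: VV|Vv|vv
⇒ V over [I-1,I-2,II-1,II-2]: 23 consistent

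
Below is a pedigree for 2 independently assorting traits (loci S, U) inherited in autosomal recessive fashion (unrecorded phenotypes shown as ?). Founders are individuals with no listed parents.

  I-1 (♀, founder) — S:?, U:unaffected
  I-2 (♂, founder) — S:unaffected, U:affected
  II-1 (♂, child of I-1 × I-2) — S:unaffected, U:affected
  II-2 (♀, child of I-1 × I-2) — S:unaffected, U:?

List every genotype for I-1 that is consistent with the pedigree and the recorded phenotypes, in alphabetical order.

S/I-1 ? ·: SS|Ss|ss
S/I-2 un ·: SS|Ss
S/II-1 un I-1×I-2: SS|Ss
S/II-2 un I-1×I-2: SS|Ss
⇒ S over [I-1,I-2,II-1,II-2]: 15 consistent
U/I-1 un ·: Uu
U/I-2 aff ·: uu
U/II-1 aff I-1×I-2: uu
U/II-2 ? I-1×I-2: Uu|uu
⇒ U over [I-1,I-2,II-1,II-2]: 2 consistent

I-1 ∈ {SS Uu, Ss Uu, ss Uu}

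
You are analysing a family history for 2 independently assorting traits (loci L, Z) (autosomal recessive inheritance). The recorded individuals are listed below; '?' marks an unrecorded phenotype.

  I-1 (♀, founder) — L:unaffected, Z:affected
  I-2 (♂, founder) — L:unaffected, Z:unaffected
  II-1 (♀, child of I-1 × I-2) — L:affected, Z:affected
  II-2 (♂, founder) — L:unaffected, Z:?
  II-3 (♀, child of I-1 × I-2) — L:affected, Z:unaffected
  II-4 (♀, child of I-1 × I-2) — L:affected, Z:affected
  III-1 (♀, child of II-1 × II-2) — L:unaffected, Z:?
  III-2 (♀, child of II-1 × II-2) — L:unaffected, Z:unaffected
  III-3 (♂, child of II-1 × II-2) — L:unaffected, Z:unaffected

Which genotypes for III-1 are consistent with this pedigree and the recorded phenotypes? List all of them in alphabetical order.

L/I-1 un ·: Ll
L/I-2 un ·: Ll
L/II-1 aff I-1×I-2: ll
L/II-2 un ·: LL|Ll
L/II-3 aff I-1×I-2: ll
L/II-4 aff I-1×I-2: ll
L/III-1 un II-1×II-2: Ll
L/III-2 un II-1×II-2: Ll
L/III-3 un II-1×II-2: Ll
⇒ L over [I-1,I-2,II-1,II-2,II-3,II-4,III-1,III-2,III-3]: 2 consistent
Z/I-1 aff ·: zz
Z/I-2 un ·: Zz
Z/II-1 aff I-1×I-2: zz
Z/II-2 ? ·: ZZ|Zz
Z/II-3 un I-1×I-2: Zz
Z/II-4 aff I-1×I-2: zz
Z/III-1 ? II-1×II-2: Zz|zz
Z/III-2 un II-1×II-2: Zz
Z/III-3 un II-1×II-2: Zz
⇒ Z over [I-1,I-2,II-1,II-2,II-3,II-4,III-1,III-2,III-3]: 3 consistent

III-1 ∈ {Ll Zz, Ll zz}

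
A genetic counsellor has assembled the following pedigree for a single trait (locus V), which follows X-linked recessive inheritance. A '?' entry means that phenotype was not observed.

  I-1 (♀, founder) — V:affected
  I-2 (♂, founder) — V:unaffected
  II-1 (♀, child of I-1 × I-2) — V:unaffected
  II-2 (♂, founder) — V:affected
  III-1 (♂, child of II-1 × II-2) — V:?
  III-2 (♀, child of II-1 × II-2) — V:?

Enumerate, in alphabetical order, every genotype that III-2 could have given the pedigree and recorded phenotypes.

III-2 ∈ {X^VX^v, X^vX^v}

V/I-1 aff ·: X^vX^v
V/I-2 un ·: X^VY
V/II-1 un I-1×I-2: X^VX^v
V/II-2 aff ·: X^vY
V/III-1 ? II-1×II-2: X^VY|X^vY
V/III-2 ? II-1×II-2: X^VX^v|X^vX^v
⇒ V over [I-1,I-2,II-1,II-2,III-1,III-2]: 4 consistent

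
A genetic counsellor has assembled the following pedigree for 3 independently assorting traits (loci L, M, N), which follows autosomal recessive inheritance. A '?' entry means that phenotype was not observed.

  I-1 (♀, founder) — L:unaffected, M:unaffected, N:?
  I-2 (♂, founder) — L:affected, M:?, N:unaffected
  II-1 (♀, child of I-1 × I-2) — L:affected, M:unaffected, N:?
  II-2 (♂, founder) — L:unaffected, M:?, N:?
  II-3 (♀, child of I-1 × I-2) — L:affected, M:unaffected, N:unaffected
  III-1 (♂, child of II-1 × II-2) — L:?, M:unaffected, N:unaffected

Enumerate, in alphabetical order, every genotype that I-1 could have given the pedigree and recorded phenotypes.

L/I-1 un ·: Ll
L/I-2 aff ·: ll
L/II-1 aff I-1×I-2: ll
L/II-2 un ·: LL|Ll
L/II-3 aff I-1×I-2: ll
L/III-1 ? II-1×II-2: Ll|ll
⇒ L over [I-1,I-2,II-1,II-2,II-3,III-1]: 3 consistent
M/I-1 un ·: MM|Mm
M/I-2 ? ·: MM|Mm|mm
M/II-1 un I-1×I-2: MM|Mm
M/II-2 ? ·: MM|Mm|mm
M/II-3 un I-1×I-2: MM|Mm
M/III-1 un II-1×II-2: MM|Mm
⇒ M over [I-1,I-2,II-1,II-2,II-3,III-1]: 68 consistent
N/I-1 ? ·: NN|Nn|nn
N/I-2 un ·: NN|Nn
N/II-1 ? I-1×I-2: NN|Nn|nn
N/II-2 ? ·: NN|Nn|nn
N/II-3 un I-1×I-2: NN|Nn
N/III-1 un II-1×II-2: NN|Nn
⇒ N over [I-1,I-2,II-1,II-2,II-3,III-1]: 74 consistent

I-1 ∈ {Ll MM NN, Ll MM Nn, Ll MM nn, Ll Mm NN, Ll Mm Nn, Ll Mm nn}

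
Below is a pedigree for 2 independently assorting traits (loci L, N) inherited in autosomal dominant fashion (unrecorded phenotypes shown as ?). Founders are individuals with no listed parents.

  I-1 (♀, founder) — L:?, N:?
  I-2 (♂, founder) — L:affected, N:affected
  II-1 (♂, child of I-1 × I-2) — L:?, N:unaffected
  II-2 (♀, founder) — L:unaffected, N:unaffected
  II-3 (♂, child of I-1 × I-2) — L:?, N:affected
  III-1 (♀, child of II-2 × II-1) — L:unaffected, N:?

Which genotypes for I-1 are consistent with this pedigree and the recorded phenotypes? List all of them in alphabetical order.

I-1 ∈ {LL Nn, LL nn, Ll Nn, Ll nn, ll Nn, ll nn}

L/I-1 ? ·: ll|Ll|LL
L/I-2 aff ·: Ll|LL
L/II-1 ? I-1×I-2: ll|Ll
L/II-2 un ·: ll
L/II-3 ? I-1×I-2: ll|Ll|LL
L/III-1 un II-2×II-1: ll
⇒ L over [I-1,I-2,II-1,II-2,II-3,III-1]: 15 consistent
N/I-1 ? ·: nn|Nn
N/I-2 aff ·: Nn
N/II-1 un I-1×I-2: nn
N/II-2 un ·: nn
N/II-3 aff I-1×I-2: Nn|NN
N/III-1 ? II-2×II-1: nn
⇒ N over [I-1,I-2,II-1,II-2,II-3,III-1]: 3 consistent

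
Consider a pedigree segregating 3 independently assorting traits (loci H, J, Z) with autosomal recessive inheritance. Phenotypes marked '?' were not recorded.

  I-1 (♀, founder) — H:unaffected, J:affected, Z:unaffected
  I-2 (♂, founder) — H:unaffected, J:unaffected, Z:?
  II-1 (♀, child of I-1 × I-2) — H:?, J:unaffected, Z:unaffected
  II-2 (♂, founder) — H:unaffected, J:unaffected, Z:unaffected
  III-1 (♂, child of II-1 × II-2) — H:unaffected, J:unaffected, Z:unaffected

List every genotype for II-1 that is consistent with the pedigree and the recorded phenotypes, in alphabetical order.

II-1 ∈ {HH Jj ZZ, HH Jj Zz, Hh Jj ZZ, Hh Jj Zz, hh Jj ZZ, hh Jj Zz}

H/I-1 un ·: HH|Hh
H/I-2 un ·: HH|Hh
H/II-1 ? I-1×I-2: HH|Hh|hh
H/II-2 un ·: HH|Hh
H/III-1 un II-1×II-2: HH|Hh
⇒ H over [I-1,I-2,II-1,II-2,III-1]: 26 consistent
J/I-1 aff ·: jj
J/I-2 un ·: JJ|Jj
J/II-1 un I-1×I-2: Jj
J/II-2 un ·: JJ|Jj
J/III-1 un II-1×II-2: JJ|Jj
⇒ J over [I-1,I-2,II-1,II-2,III-1]: 8 consistent
Z/I-1 un ·: ZZ|Zz
Z/I-2 ? ·: ZZ|Zz|zz
Z/II-1 un I-1×I-2: ZZ|Zz
Z/II-2 un ·: ZZ|Zz
Z/III-1 un II-1×II-2: ZZ|Zz
⇒ Z over [I-1,I-2,II-1,II-2,III-1]: 32 consistent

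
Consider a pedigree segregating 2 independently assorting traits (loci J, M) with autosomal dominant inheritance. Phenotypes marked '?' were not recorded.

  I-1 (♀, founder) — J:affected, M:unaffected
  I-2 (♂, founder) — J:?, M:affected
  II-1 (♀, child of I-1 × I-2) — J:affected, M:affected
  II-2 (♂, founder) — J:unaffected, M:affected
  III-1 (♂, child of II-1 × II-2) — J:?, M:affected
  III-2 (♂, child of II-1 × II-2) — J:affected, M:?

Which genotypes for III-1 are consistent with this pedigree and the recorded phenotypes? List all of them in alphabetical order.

III-1 ∈ {Jj MM, Jj Mm, jj MM, jj Mm}

J/I-1 aff ·: Jj|JJ
J/I-2 ? ·: jj|Jj|JJ
J/II-1 aff I-1×I-2: Jj|JJ
J/II-2 un ·: jj
J/III-1 ? II-1×II-2: jj|Jj
J/III-2 aff II-1×II-2: Jj
⇒ J over [I-1,I-2,II-1,II-2,III-1,III-2]: 14 consistent
M/I-1 un ·: mm
M/I-2 aff ·: Mm|MM
M/II-1 aff I-1×I-2: Mm
M/II-2 aff ·: Mm|MM
M/III-1 aff II-1×II-2: Mm|MM
M/III-2 ? II-1×II-2: mm|Mm|MM
⇒ M over [I-1,I-2,II-1,II-2,III-1,III-2]: 20 consistent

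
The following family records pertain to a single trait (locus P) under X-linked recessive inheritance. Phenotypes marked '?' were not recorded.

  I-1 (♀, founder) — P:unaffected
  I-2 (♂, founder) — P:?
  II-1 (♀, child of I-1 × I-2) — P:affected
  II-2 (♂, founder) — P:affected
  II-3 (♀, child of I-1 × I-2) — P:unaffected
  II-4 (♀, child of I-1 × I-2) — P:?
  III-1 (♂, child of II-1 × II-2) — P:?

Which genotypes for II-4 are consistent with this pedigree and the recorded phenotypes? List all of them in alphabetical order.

P/I-1 un ·: X^PX^p
P/I-2 ? ·: X^pY
P/II-1 aff I-1×I-2: X^pX^p
P/II-2 aff ·: X^pY
P/II-3 un I-1×I-2: X^PX^p
P/II-4 ? I-1×I-2: X^PX^p|X^pX^p
P/III-1 ? II-1×II-2: X^pY
⇒ P over [I-1,I-2,II-1,II-2,II-3,II-4,III-1]: 2 consistent

II-4 ∈ {X^PX^p, X^pX^p}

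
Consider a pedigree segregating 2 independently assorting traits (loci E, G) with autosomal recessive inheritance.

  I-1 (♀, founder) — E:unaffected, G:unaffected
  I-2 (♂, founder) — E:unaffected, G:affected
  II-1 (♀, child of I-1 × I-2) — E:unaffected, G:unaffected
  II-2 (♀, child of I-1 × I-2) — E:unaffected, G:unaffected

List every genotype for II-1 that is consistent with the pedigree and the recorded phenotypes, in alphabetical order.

E/I-1 un ·: EE|Ee
E/I-2 un ·: EE|Ee
E/II-1 un I-1×I-2: EE|Ee
E/II-2 un I-1×I-2: EE|Ee
⇒ E over [I-1,I-2,II-1,II-2]: 13 consistent
G/I-1 un ·: GG|Gg
G/I-2 aff ·: gg
G/II-1 un I-1×I-2: Gg
G/II-2 un I-1×I-2: Gg
⇒ G over [I-1,I-2,II-1,II-2]: 2 consistent

II-1 ∈ {EE Gg, Ee Gg}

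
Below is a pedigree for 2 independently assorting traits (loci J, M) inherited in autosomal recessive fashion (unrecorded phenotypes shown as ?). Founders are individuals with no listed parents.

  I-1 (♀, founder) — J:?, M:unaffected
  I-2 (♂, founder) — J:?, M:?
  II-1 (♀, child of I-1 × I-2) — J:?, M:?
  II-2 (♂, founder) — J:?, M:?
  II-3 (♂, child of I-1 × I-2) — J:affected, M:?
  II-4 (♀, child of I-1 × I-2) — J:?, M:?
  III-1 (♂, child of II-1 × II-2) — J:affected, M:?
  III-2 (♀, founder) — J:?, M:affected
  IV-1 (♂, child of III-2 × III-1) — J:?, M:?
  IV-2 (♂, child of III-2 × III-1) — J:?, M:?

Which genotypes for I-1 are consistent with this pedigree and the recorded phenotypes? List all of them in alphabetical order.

I-1 ∈ {Jj MM, Jj Mm, jj MM, jj Mm}

J/I-1 ? ·: Jj|jj
J/I-2 ? ·: Jj|jj
J/II-1 ? I-1×I-2: Jj|jj
J/II-2 ? ·: Jj|jj
J/II-3 aff I-1×I-2: jj
J/II-4 ? I-1×I-2: JJ|Jj|jj
J/III-1 aff II-1×II-2: jj
J/III-2 ? ·: JJ|Jj|jj
J/IV-1 ? III-2×III-1: Jj|jj
J/IV-2 ? III-2×III-1: Jj|jj
⇒ J over [I-1,I-2,II-1,II-2,II-3,II-4,III-1,III-2,IV-1,IV-2]: 180 consistent
M/I-1 un ·: MM|Mm
M/I-2 ? ·: MM|Mm|mm
M/II-1 ? I-1×I-2: MM|Mm|mm
M/II-2 ? ·: MM|Mm|mm
M/II-3 ? I-1×I-2: MM|Mm|mm
M/II-4 ? I-1×I-2: MM|Mm|mm
M/III-1 ? II-1×II-2: MM|Mm|mm
M/III-2 aff ·: mm
M/IV-1 ? III-2×III-1: Mm|mm
M/IV-2 ? III-2×III-1: Mm|mm
⇒ M over [I-1,I-2,II-1,II-2,II-3,II-4,III-1,III-2,IV-1,IV-2]: 662 consistent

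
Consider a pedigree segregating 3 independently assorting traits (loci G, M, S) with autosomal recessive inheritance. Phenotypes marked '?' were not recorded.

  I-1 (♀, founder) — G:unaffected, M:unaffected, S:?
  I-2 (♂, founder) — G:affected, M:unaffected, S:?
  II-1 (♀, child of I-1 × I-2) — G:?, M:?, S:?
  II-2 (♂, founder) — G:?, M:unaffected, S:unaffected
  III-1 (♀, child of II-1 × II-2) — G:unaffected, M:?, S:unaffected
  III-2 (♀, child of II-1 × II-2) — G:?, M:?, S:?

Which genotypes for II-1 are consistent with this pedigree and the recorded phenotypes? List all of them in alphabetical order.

II-1 ∈ {Gg MM SS, Gg MM Ss, Gg MM ss, Gg Mm SS, Gg Mm Ss, Gg Mm ss, Gg mm SS, Gg mm Ss, Gg mm ss, gg MM SS, gg MM Ss, gg MM ss, gg Mm SS, gg Mm Ss, gg Mm ss, gg mm SS, gg mm Ss, gg mm ss}

G/I-1 un ·: GG|Gg
G/I-2 aff ·: gg
G/II-1 ? I-1×I-2: Gg|gg
G/II-2 ? ·: GG|Gg|gg
G/III-1 un II-1×II-2: GG|Gg
G/III-2 ? II-1×II-2: GG|Gg|gg
⇒ G over [I-1,I-2,II-1,II-2,III-1,III-2]: 27 consistent
M/I-1 un ·: MM|Mm
M/I-2 un ·: MM|Mm
M/II-1 ? I-1×I-2: MM|Mm|mm
M/II-2 un ·: MM|Mm
M/III-1 ? II-1×II-2: MM|Mm|mm
M/III-2 ? II-1×II-2: MM|Mm|mm
⇒ M over [I-1,I-2,II-1,II-2,III-1,III-2]: 64 consistent
S/I-1 ? ·: SS|Ss|ss
S/I-2 ? ·: SS|Ss|ss
S/II-1 ? I-1×I-2: SS|Ss|ss
S/II-2 un ·: SS|Ss
S/III-1 un II-1×II-2: SS|Ss
S/III-2 ? II-1×II-2: SS|Ss|ss
⇒ S over [I-1,I-2,II-1,II-2,III-1,III-2]: 102 consistent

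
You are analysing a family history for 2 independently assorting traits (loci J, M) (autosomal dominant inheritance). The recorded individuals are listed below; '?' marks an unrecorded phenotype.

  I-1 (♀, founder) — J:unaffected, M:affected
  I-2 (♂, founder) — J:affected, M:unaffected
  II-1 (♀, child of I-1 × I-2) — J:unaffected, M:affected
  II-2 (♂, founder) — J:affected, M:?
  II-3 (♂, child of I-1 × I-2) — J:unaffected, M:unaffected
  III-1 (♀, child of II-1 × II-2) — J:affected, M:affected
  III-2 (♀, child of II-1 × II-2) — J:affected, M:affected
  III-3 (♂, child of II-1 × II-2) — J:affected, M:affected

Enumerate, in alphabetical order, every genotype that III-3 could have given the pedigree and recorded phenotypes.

III-3 ∈ {Jj MM, Jj Mm}

J/I-1 un ·: jj
J/I-2 aff ·: Jj
J/II-1 un I-1×I-2: jj
J/II-2 aff ·: Jj|JJ
J/II-3 un I-1×I-2: jj
J/III-1 aff II-1×II-2: Jj
J/III-2 aff II-1×II-2: Jj
J/III-3 aff II-1×II-2: Jj
⇒ J over [I-1,I-2,II-1,II-2,II-3,III-1,III-2,III-3]: 2 consistent
M/I-1 aff ·: Mm
M/I-2 un ·: mm
M/II-1 aff I-1×I-2: Mm
M/II-2 ? ·: mm|Mm|MM
M/II-3 un I-1×I-2: mm
M/III-1 aff II-1×II-2: Mm|MM
M/III-2 aff II-1×II-2: Mm|MM
M/III-3 aff II-1×II-2: Mm|MM
⇒ M over [I-1,I-2,II-1,II-2,II-3,III-1,III-2,III-3]: 17 consistent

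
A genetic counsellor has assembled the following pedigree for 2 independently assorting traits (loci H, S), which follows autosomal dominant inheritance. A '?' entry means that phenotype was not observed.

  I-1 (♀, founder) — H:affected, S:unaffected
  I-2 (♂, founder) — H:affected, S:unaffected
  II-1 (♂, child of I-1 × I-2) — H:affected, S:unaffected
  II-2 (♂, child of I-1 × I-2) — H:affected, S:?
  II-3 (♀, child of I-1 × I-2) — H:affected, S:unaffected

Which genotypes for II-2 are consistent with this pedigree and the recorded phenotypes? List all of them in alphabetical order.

II-2 ∈ {HH ss, Hh ss}

H/I-1 aff ·: Hh|HH
H/I-2 aff ·: Hh|HH
H/II-1 aff I-1×I-2: Hh|HH
H/II-2 aff I-1×I-2: Hh|HH
H/II-3 aff I-1×I-2: Hh|HH
⇒ H over [I-1,I-2,II-1,II-2,II-3]: 25 consistent
S/I-1 un ·: ss
S/I-2 un ·: ss
S/II-1 un I-1×I-2: ss
S/II-2 ? I-1×I-2: ss
S/II-3 un I-1×I-2: ss
⇒ S over [I-1,I-2,II-1,II-2,II-3]: 1 consistent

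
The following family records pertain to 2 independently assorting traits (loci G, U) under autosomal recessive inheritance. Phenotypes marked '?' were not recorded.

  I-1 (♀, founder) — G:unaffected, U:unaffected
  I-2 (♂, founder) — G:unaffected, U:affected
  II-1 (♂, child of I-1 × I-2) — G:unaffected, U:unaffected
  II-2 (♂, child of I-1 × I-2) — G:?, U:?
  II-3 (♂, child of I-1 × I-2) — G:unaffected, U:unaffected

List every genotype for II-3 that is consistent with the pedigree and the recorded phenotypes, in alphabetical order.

G/I-1 un ·: GG|Gg
G/I-2 un ·: GG|Gg
G/II-1 un I-1×I-2: GG|Gg
G/II-2 ? I-1×I-2: GG|Gg|gg
G/II-3 un I-1×I-2: GG|Gg
⇒ G over [I-1,I-2,II-1,II-2,II-3]: 29 consistent
U/I-1 un ·: UU|Uu
U/I-2 aff ·: uu
U/II-1 un I-1×I-2: Uu
U/II-2 ? I-1×I-2: Uu|uu
U/II-3 un I-1×I-2: Uu
⇒ U over [I-1,I-2,II-1,II-2,II-3]: 3 consistent

II-3 ∈ {GG Uu, Gg Uu}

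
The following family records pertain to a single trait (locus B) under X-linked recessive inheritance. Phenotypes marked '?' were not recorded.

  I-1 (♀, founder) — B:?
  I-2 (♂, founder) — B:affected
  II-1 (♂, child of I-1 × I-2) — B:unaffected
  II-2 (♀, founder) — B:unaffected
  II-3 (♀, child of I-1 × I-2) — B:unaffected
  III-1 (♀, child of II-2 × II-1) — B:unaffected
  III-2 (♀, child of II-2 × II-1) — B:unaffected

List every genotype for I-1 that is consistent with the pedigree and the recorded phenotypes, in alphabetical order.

B/I-1 ? ·: X^BX^B|X^BX^b
B/I-2 aff ·: X^bY
B/II-1 un I-1×I-2: X^BY
B/II-2 un ·: X^BX^B|X^BX^b
B/II-3 un I-1×I-2: X^BX^b
B/III-1 un II-2×II-1: X^BX^B|X^BX^b
B/III-2 un II-2×II-1: X^BX^B|X^BX^b
⇒ B over [I-1,I-2,II-1,II-2,II-3,III-1,III-2]: 10 consistent

I-1 ∈ {X^BX^B, X^BX^b}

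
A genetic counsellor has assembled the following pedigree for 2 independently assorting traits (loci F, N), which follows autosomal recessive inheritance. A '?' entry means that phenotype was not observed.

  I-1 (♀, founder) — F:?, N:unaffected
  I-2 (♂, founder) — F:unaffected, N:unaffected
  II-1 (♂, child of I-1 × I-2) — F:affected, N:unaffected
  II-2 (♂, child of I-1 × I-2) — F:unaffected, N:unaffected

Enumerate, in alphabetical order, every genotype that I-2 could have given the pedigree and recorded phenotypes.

F/I-1 ? ·: Ff|ff
F/I-2 un ·: Ff
F/II-1 aff I-1×I-2: ff
F/II-2 un I-1×I-2: FF|Ff
⇒ F over [I-1,I-2,II-1,II-2]: 3 consistent
N/I-1 un ·: NN|Nn
N/I-2 un ·: NN|Nn
N/II-1 un I-1×I-2: NN|Nn
N/II-2 un I-1×I-2: NN|Nn
⇒ N over [I-1,I-2,II-1,II-2]: 13 consistent

I-2 ∈ {Ff NN, Ff Nn}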